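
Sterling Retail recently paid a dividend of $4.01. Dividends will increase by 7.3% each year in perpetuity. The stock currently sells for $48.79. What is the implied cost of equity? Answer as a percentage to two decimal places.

Rearranging the constant-growth DDM: r = D₁/P₀ + g.
D₁ = 4.01 × (1 + 0.073) = 4.3027.
r = 4.3027 / 48.79 + 0.073 = 0.08819 + 0.073 = 0.16119

16.12%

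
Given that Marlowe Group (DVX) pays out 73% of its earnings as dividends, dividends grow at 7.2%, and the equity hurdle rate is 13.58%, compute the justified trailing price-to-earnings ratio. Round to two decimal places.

Justified trailing P/E = b(1+g)/(r−g) = 0.73×(1+0.072)/(0.1358−0.072) = 12.2658

12.27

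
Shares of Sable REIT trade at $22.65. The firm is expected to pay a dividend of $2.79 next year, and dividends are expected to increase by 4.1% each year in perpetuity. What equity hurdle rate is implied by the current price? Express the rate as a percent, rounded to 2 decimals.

16.42%

Rearranging the constant-growth DDM: r = D₁/P₀ + g.
r = 2.7900 / 22.65 + 0.041 = 0.12318 + 0.041 = 0.16418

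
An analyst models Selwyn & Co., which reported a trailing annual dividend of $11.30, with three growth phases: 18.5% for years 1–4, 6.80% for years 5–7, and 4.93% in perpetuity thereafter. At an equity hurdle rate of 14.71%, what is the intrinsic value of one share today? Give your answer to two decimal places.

Three-stage DDM. Project D₁…D_7; terminal Gordon value at t=7 with g = 0.0493; discount at r = 0.1471.
D_1 = 13.3905
D_2 = 15.8677
D_3 = 18.8033
D_4 = 22.2819
D_5 = 23.7970
D_6 = 25.4152
D_7 = 27.1435
TV_7 = 28.4817/(0.1471−0.0493) = 291.2235
P₀ = Σ Dₜ/(1+r)ᵗ + TV_7/(1+r)^7 = 194.0161

$194.02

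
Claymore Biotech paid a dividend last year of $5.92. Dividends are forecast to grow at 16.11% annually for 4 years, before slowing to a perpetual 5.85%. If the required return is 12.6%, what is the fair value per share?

Two-stage DDM. Project D₁…D_4 at 0.1611, terminal growth 0.0585, discount at r = 0.126.
D_1 = 6.8737
D_2 = 7.9811
D_3 = 9.2668
D_4 = 10.7597
Terminal value at t=4: TV = D_5/(r−g) = 11.3891/(0.126−0.0585) = 168.7281
P₀ = 6.8737/(1+0.126)^1 + 7.9811/(1+0.126)^2 + 9.2668/(1+0.126)^3 + 10.7597/(1+0.126)^4 + 168.7281/(1+0.126)^4 = 130.5462

$130.55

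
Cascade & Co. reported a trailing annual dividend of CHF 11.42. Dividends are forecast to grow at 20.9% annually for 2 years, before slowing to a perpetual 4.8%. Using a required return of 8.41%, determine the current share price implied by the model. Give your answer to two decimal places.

CHF 439.26

Two-stage DDM. Project D₁…D_2 at 0.209, terminal growth 0.048, discount at r = 0.0841.
D_1 = 13.8068
D_2 = 16.6924
Terminal value at t=2: TV = D_3/(r−g) = 17.4936/(0.0841−0.048) = 484.5881
P₀ = 13.8068/(1+0.0841)^1 + 16.6924/(1+0.0841)^2 + 484.5881/(1+0.0841)^2 = 439.2584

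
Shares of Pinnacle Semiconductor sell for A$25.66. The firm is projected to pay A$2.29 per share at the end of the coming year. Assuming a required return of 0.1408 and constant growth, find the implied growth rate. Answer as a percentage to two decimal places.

5.16%

From P₀ = D₁/(r − g), the implied growth is g = r − D₁/P₀.
g = 0.1408 − 2.29/25.66 = 0.1408 − 0.08924 = 0.05156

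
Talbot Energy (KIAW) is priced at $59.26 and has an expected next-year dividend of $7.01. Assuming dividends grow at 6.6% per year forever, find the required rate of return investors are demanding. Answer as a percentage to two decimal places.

Rearranging the constant-growth DDM: r = D₁/P₀ + g.
r = 7.0100 / 59.26 + 0.066 = 0.11829 + 0.066 = 0.18429

18.43%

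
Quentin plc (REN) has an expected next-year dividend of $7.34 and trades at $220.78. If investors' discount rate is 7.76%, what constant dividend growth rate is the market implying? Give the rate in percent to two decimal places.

From P₀ = D₁/(r − g), the implied growth is g = r − D₁/P₀.
g = 0.0776 − 7.34/220.78 = 0.0776 − 0.03325 = 0.04435

4.44%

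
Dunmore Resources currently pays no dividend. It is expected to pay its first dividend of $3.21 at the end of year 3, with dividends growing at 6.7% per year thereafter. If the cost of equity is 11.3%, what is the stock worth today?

Deferred-dividend DDM. At t=2 the remaining stream is a growing perpetuity with first payment D_3 = 3.21.
V_2 = D_3/(r−g) = 3.21/(0.113−0.067) = 69.7826
P₀ = V_2/(1+r)^2 = 69.7826/(1+0.113)^2 = 56.3322

$56.33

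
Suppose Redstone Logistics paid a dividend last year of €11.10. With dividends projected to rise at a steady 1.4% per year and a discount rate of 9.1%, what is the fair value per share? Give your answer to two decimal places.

€146.17

Gordon growth model: P₀ = D₁/(r − g). D₁ = 11.10 × (1 + 0.014) = 11.2554.
P₀ = 11.2554 / (0.091 − 0.014) = 11.2554 / 0.077 = 146.1740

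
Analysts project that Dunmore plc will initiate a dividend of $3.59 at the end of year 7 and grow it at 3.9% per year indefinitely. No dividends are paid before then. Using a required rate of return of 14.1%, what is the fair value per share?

$15.95

Deferred-dividend DDM. At t=6 the remaining stream is a growing perpetuity with first payment D_7 = 3.59.
V_6 = D_7/(r−g) = 3.59/(0.141−0.039) = 35.1961
P₀ = V_6/(1+r)^6 = 35.1961/(1+0.141)^6 = 15.9507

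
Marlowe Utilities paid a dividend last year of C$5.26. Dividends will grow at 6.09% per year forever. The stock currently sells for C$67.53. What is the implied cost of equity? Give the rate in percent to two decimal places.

Rearranging the constant-growth DDM: r = D₁/P₀ + g.
D₁ = 5.26 × (1 + 0.0609) = 5.5803.
r = 5.5803 / 67.53 + 0.0609 = 0.08263 + 0.0609 = 0.14353

14.35%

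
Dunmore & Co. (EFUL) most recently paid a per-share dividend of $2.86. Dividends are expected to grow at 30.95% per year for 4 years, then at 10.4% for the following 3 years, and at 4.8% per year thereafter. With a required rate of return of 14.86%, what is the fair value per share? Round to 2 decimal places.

Three-stage DDM. Project D₁…D_7; terminal Gordon value at t=7 with g = 0.048; discount at r = 0.1486.
D_1 = 3.7452
D_2 = 4.9043
D_3 = 6.4222
D_4 = 8.4098
D_5 = 9.2845
D_6 = 10.2501
D_7 = 11.3161
TV_7 = 11.8592/(0.1486−0.048) = 117.8850
P₀ = Σ Dₜ/(1+r)ᵗ + TV_7/(1+r)^7 = 74.1435

$74.14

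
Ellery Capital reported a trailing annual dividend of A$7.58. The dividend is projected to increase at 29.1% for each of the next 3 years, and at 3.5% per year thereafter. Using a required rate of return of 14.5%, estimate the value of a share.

Two-stage DDM. Project D₁…D_3 at 0.291, terminal growth 0.035, discount at r = 0.145.
D_1 = 9.7858
D_2 = 12.6334
D_3 = 16.3098
Terminal value at t=3: TV = D_4/(r−g) = 16.8806/(0.145−0.035) = 153.4601
P₀ = 9.7858/(1+0.145)^1 + 12.6334/(1+0.145)^2 + 16.3098/(1+0.145)^3 + 153.4601/(1+0.145)^3 = 131.2781

A$131.28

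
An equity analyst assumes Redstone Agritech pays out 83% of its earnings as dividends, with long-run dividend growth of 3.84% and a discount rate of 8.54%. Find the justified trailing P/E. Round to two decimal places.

18.34

Justified trailing P/E = b(1+g)/(r−g) = 0.83×(1+0.0384)/(0.0854−0.0384) = 18.3377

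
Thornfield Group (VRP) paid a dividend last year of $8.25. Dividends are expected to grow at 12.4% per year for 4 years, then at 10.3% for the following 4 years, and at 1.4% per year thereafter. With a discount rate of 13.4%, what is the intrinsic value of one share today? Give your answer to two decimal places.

Three-stage DDM. Project D₁…D_8; terminal Gordon value at t=8 with g = 0.014; discount at r = 0.134.
D_1 = 9.2730
D_2 = 10.4229
D_3 = 11.7153
D_4 = 13.1680
D_5 = 14.5243
D_6 = 16.0203
D_7 = 17.6704
D_8 = 19.4904
TV_8 = 19.7633/(0.134−0.014) = 164.6941
P₀ = Σ Dₜ/(1+r)ᵗ + TV_8/(1+r)^8 = 122.2366

$122.24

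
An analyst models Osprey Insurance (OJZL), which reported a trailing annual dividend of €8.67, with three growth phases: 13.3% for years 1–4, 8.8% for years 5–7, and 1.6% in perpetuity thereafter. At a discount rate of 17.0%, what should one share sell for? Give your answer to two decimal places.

Three-stage DDM. Project D₁…D_7; terminal Gordon value at t=7 with g = 0.016; discount at r = 0.17.
D_1 = 9.8231
D_2 = 11.1296
D_3 = 12.6098
D_4 = 14.2869
D_5 = 15.5442
D_6 = 16.9121
D_7 = 18.4003
TV_7 = 18.6947/(0.17−0.016) = 121.3943
P₀ = Σ Dₜ/(1+r)ᵗ + TV_7/(1+r)^7 = 92.2853

€92.29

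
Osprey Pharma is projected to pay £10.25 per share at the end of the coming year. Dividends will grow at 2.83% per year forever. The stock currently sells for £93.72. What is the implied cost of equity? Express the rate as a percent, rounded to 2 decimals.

13.77%

Rearranging the constant-growth DDM: r = D₁/P₀ + g.
r = 10.2500 / 93.72 + 0.0283 = 0.10937 + 0.0283 = 0.13767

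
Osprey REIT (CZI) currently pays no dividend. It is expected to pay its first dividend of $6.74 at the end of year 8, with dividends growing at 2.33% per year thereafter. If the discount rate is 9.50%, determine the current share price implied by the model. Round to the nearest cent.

Deferred-dividend DDM. At t=7 the remaining stream is a growing perpetuity with first payment D_8 = 6.74.
V_7 = D_8/(r−g) = 6.74/(0.095−0.0233) = 94.0028
P₀ = V_7/(1+r)^7 = 94.0028/(1+0.095)^7 = 49.8014

$49.80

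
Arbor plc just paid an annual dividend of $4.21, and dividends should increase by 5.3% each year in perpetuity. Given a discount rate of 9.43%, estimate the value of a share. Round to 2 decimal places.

$107.34

Gordon growth model: P₀ = D₁/(r − g). D₁ = 4.21 × (1 + 0.053) = 4.4331.
P₀ = 4.4331 / (0.0943 − 0.053) = 4.4331 / 0.0413 = 107.3397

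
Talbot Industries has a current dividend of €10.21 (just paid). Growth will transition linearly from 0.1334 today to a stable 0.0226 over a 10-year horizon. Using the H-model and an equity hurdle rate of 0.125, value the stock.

€157.20

H-model: P₀ = D₀[(1+g_L) + H(g_S−g_L)]/(r−g_L), with H = 10/2 = 5.
P₀ = 10.21 × [(1+0.0226) + 5×(0.1334−0.0226)] / (0.125−0.0226)
   = 10.21 × 1.5766 / 0.1024 = 157.1981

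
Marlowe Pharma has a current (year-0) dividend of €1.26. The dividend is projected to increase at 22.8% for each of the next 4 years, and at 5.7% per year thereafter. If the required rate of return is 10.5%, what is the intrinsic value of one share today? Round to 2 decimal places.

Two-stage DDM. Project D₁…D_4 at 0.228, terminal growth 0.057, discount at r = 0.105.
D_1 = 1.5473
D_2 = 1.9001
D_3 = 2.3333
D_4 = 2.8653
Terminal value at t=4: TV = D_5/(r−g) = 3.0286/(0.105−0.057) = 63.0954
P₀ = 1.5473/(1+0.105)^1 + 1.9001/(1+0.105)^2 + 2.3333/(1+0.105)^3 + 2.8653/(1+0.105)^4 + 63.0954/(1+0.105)^4 = 48.9278

€48.93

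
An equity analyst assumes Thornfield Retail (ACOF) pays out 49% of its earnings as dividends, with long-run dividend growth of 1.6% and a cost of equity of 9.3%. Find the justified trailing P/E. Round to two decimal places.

6.47

Justified trailing P/E = b(1+g)/(r−g) = 0.49×(1+0.016)/(0.093−0.016) = 6.4655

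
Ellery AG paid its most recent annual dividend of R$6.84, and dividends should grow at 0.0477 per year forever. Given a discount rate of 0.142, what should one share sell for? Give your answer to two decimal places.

Gordon growth model: P₀ = D₁/(r − g). D₁ = 6.84 × (1 + 0.0477) = 7.1663.
P₀ = 7.1663 / (0.142 − 0.0477) = 7.1663 / 0.0943 = 75.9944

R$75.99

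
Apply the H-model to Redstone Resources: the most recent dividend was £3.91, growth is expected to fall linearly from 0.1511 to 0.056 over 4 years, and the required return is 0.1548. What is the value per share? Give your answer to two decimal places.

£49.32

H-model: P₀ = D₀[(1+g_L) + H(g_S−g_L)]/(r−g_L), with H = 4/2 = 2.
P₀ = 3.91 × [(1+0.056) + 2×(0.1511−0.056)] / (0.1548−0.056)
   = 3.91 × 1.2462 / 0.0988 = 49.3182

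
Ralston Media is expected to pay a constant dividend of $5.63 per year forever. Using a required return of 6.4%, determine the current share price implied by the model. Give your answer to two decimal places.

Zero-growth DDM (perpetuity): P₀ = D/r = 5.63 / 0.064 = 87.9688

$87.97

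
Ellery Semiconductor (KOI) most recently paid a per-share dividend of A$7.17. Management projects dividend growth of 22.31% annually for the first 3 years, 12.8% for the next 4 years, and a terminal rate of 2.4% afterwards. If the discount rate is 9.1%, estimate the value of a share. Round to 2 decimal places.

A$247.55

Three-stage DDM. Project D₁…D_7; terminal Gordon value at t=7 with g = 0.024; discount at r = 0.091.
D_1 = 8.7696
D_2 = 10.7261
D_3 = 13.1191
D_4 = 14.7984
D_5 = 16.6926
D_6 = 18.8292
D_7 = 21.2394
TV_7 = 21.7491/(0.091−0.024) = 324.6135
P₀ = Σ Dₜ/(1+r)ᵗ + TV_7/(1+r)^7 = 247.5451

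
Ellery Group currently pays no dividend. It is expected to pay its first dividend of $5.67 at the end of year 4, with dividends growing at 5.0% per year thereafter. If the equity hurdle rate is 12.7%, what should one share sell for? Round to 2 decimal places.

Deferred-dividend DDM. At t=3 the remaining stream is a growing perpetuity with first payment D_4 = 5.67.
V_3 = D_4/(r−g) = 5.67/(0.127−0.05) = 73.6364
P₀ = V_3/(1+r)^3 = 73.6364/(1+0.127)^3 = 51.4423

$51.44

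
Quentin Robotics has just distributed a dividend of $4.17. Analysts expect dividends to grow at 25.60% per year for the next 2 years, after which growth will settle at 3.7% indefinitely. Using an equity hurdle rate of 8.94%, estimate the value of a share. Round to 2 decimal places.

Two-stage DDM. Project D₁…D_2 at 0.256, terminal growth 0.037, discount at r = 0.0894.
D_1 = 5.2375
D_2 = 6.5783
Terminal value at t=2: TV = D_3/(r−g) = 6.8217/(0.0894−0.037) = 130.1856
P₀ = 5.2375/(1+0.0894)^1 + 6.5783/(1+0.0894)^2 + 130.1856/(1+0.0894)^2 = 120.0460

$120.05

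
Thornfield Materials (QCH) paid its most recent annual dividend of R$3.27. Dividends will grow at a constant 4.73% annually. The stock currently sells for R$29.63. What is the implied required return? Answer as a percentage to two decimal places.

16.29%

Rearranging the constant-growth DDM: r = D₁/P₀ + g.
D₁ = 3.27 × (1 + 0.0473) = 3.4247.
r = 3.4247 / 29.63 + 0.0473 = 0.11558 + 0.0473 = 0.16288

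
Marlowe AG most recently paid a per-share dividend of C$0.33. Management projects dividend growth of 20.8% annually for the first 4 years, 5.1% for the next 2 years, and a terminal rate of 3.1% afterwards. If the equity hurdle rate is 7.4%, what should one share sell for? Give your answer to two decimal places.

Three-stage DDM. Project D₁…D_6; terminal Gordon value at t=6 with g = 0.031; discount at r = 0.074.
D_1 = 0.3986
D_2 = 0.4816
D_3 = 0.5817
D_4 = 0.7027
D_5 = 0.7386
D_6 = 0.7762
TV_6 = 0.8003/(0.074−0.031) = 18.6113
P₀ = Σ Dₜ/(1+r)ᵗ + TV_6/(1+r)^6 = 14.9360

C$14.94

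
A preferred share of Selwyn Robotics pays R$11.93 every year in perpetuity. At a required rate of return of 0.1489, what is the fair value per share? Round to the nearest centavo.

R$80.12

Zero-growth DDM (perpetuity): P₀ = D/r = 11.93 / 0.1489 = 80.1209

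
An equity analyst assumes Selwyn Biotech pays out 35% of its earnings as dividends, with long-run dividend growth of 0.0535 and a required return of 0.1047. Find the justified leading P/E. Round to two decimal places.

6.84

Justified leading P/E = b/(r−g) = 0.35/(0.1047−0.0535) = 6.8359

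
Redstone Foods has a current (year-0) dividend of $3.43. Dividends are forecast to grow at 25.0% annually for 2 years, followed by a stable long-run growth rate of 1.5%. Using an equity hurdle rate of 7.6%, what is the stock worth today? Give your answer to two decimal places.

$85.64

Two-stage DDM. Project D₁…D_2 at 0.25, terminal growth 0.015, discount at r = 0.076.
D_1 = 4.2875
D_2 = 5.3594
Terminal value at t=2: TV = D_3/(r−g) = 5.4398/(0.076−0.015) = 89.1765
P₀ = 4.2875/(1+0.076)^1 + 5.3594/(1+0.076)^2 + 89.1765/(1+0.076)^2 = 85.6376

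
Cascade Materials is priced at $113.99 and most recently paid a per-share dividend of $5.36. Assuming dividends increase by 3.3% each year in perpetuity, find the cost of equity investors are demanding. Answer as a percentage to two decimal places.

Rearranging the constant-growth DDM: r = D₁/P₀ + g.
D₁ = 5.36 × (1 + 0.033) = 5.5369.
r = 5.5369 / 113.99 + 0.033 = 0.04857 + 0.033 = 0.08157

8.16%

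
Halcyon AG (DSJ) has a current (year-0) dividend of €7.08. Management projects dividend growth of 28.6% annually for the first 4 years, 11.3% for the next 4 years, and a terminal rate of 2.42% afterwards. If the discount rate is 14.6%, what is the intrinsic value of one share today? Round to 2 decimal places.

€163.85

Three-stage DDM. Project D₁…D_8; terminal Gordon value at t=8 with g = 0.0242; discount at r = 0.146.
D_1 = 9.1049
D_2 = 11.7089
D_3 = 15.0576
D_4 = 19.3641
D_5 = 21.5522
D_6 = 23.9876
D_7 = 26.6982
D_8 = 29.7151
TV_8 = 30.4342/(0.146−0.0242) = 249.8707
P₀ = Σ Dₜ/(1+r)ᵗ + TV_8/(1+r)^8 = 163.8504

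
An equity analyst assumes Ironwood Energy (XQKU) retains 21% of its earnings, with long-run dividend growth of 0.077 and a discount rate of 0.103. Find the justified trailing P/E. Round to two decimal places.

32.72

Payout ratio b = 1 − 0.21 = 0.79.
Justified trailing P/E = b(1+g)/(r−g) = 0.79×(1+0.077)/(0.103−0.077) = 32.7242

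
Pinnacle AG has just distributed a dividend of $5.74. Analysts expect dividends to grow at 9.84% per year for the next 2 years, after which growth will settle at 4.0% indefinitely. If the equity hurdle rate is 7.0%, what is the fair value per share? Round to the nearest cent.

Two-stage DDM. Project D₁…D_2 at 0.0984, terminal growth 0.04, discount at r = 0.07.
D_1 = 6.3048
D_2 = 6.9252
Terminal value at t=2: TV = D_3/(r−g) = 7.2022/(0.07−0.04) = 240.0739
P₀ = 6.3048/(1+0.07)^1 + 6.9252/(1+0.07)^2 + 240.0739/(1+0.07)^2 = 221.6310

$221.63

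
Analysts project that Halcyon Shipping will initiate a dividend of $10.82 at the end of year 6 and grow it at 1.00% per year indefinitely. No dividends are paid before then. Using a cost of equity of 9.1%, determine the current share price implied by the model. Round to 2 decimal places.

$86.42

Deferred-dividend DDM. At t=5 the remaining stream is a growing perpetuity with first payment D_6 = 10.82.
V_5 = D_6/(r−g) = 10.82/(0.091−0.01) = 133.5802
P₀ = V_5/(1+r)^5 = 133.5802/(1+0.091)^5 = 86.4208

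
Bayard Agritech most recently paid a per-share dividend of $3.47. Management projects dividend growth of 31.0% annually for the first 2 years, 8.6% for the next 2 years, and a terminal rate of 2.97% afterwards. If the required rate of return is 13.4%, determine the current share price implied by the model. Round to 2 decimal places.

$59.25

Three-stage DDM. Project D₁…D_4; terminal Gordon value at t=4 with g = 0.0297; discount at r = 0.134.
D_1 = 4.5457
D_2 = 5.9549
D_3 = 6.4670
D_4 = 7.0231
TV_4 = 7.2317/(0.134−0.0297) = 69.3359
P₀ = Σ Dₜ/(1+r)ᵗ + TV_4/(1+r)^4 = 59.2491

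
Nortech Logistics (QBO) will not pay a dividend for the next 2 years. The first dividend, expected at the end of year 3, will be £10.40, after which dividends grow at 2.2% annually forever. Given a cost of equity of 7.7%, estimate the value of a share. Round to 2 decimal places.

Deferred-dividend DDM. At t=2 the remaining stream is a growing perpetuity with first payment D_3 = 10.40.
V_2 = D_3/(r−g) = 10.40/(0.077−0.022) = 189.0909
P₀ = V_2/(1+r)^2 = 189.0909/(1+0.077)^2 = 163.0194

£163.02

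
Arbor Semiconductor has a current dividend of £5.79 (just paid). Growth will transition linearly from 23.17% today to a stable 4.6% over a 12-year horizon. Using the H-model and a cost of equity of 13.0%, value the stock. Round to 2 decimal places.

£148.90

H-model: P₀ = D₀[(1+g_L) + H(g_S−g_L)]/(r−g_L), with H = 12/2 = 6.
P₀ = 5.79 × [(1+0.046) + 6×(0.2317−0.046)] / (0.13−0.046)
   = 5.79 × 2.1602 / 0.084 = 148.8995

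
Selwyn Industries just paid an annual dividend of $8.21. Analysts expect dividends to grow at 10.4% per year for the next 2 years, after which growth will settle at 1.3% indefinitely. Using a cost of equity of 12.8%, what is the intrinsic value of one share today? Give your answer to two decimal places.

Two-stage DDM. Project D₁…D_2 at 0.104, terminal growth 0.013, discount at r = 0.128.
D_1 = 9.0638
D_2 = 10.0065
Terminal value at t=2: TV = D_3/(r−g) = 10.1366/(0.128−0.013) = 88.1440
P₀ = 9.0638/(1+0.128)^1 + 10.0065/(1+0.128)^2 + 88.1440/(1+0.128)^2 = 85.1744

$85.17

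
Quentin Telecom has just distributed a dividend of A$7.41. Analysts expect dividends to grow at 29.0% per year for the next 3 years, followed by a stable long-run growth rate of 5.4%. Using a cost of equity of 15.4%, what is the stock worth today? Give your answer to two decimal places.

A$136.99

Two-stage DDM. Project D₁…D_3 at 0.29, terminal growth 0.054, discount at r = 0.154.
D_1 = 9.5589
D_2 = 12.3310
D_3 = 15.9070
Terminal value at t=3: TV = D_4/(r−g) = 16.7659/(0.154−0.054) = 167.6594
P₀ = 9.5589/(1+0.154)^1 + 12.3310/(1+0.154)^2 + 15.9070/(1+0.154)^3 + 167.6594/(1+0.154)^3 = 136.9899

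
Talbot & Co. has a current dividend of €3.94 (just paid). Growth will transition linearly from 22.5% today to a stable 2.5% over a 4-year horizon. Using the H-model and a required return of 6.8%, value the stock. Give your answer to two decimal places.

H-model: P₀ = D₀[(1+g_L) + H(g_S−g_L)]/(r−g_L), with H = 4/2 = 2.
P₀ = 3.94 × [(1+0.025) + 2×(0.225−0.025)] / (0.068−0.025)
   = 3.94 × 1.4250 / 0.043 = 130.5698

€130.57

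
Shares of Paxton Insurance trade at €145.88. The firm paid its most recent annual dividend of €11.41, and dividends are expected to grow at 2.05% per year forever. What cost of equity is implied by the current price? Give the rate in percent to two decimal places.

10.03%

Rearranging the constant-growth DDM: r = D₁/P₀ + g.
D₁ = 11.41 × (1 + 0.0205) = 11.6439.
r = 11.6439 / 145.88 + 0.0205 = 0.07982 + 0.0205 = 0.10032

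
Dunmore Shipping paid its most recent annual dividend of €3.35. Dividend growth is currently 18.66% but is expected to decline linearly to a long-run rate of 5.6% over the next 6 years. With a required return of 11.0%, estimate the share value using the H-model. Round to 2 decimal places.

€89.82

H-model: P₀ = D₀[(1+g_L) + H(g_S−g_L)]/(r−g_L), with H = 6/2 = 3.
P₀ = 3.35 × [(1+0.056) + 3×(0.1866−0.056)] / (0.11−0.056)
   = 3.35 × 1.4478 / 0.054 = 89.8172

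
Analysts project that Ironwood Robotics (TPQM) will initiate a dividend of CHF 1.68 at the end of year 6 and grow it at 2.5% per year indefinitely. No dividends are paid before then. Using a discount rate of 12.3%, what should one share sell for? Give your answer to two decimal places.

Deferred-dividend DDM. At t=5 the remaining stream is a growing perpetuity with first payment D_6 = 1.68.
V_5 = D_6/(r−g) = 1.68/(0.123−0.025) = 17.1429
P₀ = V_5/(1+r)^5 = 17.1429/(1+0.123)^5 = 9.5981

CHF 9.60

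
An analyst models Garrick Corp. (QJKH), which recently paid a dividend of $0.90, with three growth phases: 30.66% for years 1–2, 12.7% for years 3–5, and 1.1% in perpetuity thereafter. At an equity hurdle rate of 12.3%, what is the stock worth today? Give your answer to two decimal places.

Three-stage DDM. Project D₁…D_5; terminal Gordon value at t=5 with g = 0.011; discount at r = 0.123.
D_1 = 1.1759
D_2 = 1.5365
D_3 = 1.7316
D_4 = 1.9515
D_5 = 2.1994
TV_5 = 2.2236/(0.123−0.011) = 19.8533
P₀ = Σ Dₜ/(1+r)ᵗ + TV_5/(1+r)^5 = 17.0622

$17.06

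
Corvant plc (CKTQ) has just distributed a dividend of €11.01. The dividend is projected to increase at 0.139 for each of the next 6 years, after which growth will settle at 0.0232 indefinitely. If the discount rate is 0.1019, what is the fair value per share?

Two-stage DDM. Project D₁…D_6 at 0.139, terminal growth 0.0232, discount at r = 0.1019.
D_1 = 12.5404
D_2 = 14.2835
D_3 = 16.2689
D_4 = 18.5303
D_5 = 21.1060
D_6 = 24.0397
Terminal value at t=6: TV = D_7/(r−g) = 24.5975/(0.1019−0.0232) = 312.5471
P₀ = 12.5404/(1+0.1019)^1 + 14.2835/(1+0.1019)^2 + 16.2689/(1+0.1019)^3 + 18.5303/(1+0.1019)^4 + 21.1060/(1+0.1019)^5 + 24.0397/(1+0.1019)^6 + 312.5471/(1+0.1019)^6 = 248.9038

€248.90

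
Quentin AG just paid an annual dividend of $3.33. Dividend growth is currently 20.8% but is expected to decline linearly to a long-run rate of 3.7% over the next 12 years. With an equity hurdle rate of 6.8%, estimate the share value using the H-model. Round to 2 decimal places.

H-model: P₀ = D₀[(1+g_L) + H(g_S−g_L)]/(r−g_L), with H = 12/2 = 6.
P₀ = 3.33 × [(1+0.037) + 6×(0.208−0.037)] / (0.068−0.037)
   = 3.33 × 2.0630 / 0.031 = 221.6061

$221.61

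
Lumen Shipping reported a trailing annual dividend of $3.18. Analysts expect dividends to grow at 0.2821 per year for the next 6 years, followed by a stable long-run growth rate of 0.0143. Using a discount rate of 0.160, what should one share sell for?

$67.84

Two-stage DDM. Project D₁…D_6 at 0.2821, terminal growth 0.0143, discount at r = 0.16.
D_1 = 4.0771
D_2 = 5.2272
D_3 = 6.7018
D_4 = 8.5924
D_5 = 11.0163
D_6 = 14.1240
Terminal value at t=6: TV = D_7/(r−g) = 14.3260/(0.16−0.0143) = 98.3253
P₀ = 4.0771/(1+0.16)^1 + 5.2272/(1+0.16)^2 + 6.7018/(1+0.16)^3 + 8.5924/(1+0.16)^4 + 11.0163/(1+0.16)^5 + 14.1240/(1+0.16)^6 + 98.3253/(1+0.16)^6 = 67.8375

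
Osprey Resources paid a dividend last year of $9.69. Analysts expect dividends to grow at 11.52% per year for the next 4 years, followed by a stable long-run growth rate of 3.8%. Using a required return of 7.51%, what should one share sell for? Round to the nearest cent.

$356.39

Two-stage DDM. Project D₁…D_4 at 0.1152, terminal growth 0.038, discount at r = 0.0751.
D_1 = 10.8063
D_2 = 12.0512
D_3 = 13.4395
D_4 = 14.9877
Terminal value at t=4: TV = D_5/(r−g) = 15.5572/(0.0751−0.038) = 419.3322
P₀ = 10.8063/(1+0.0751)^1 + 12.0512/(1+0.0751)^2 + 13.4395/(1+0.0751)^3 + 14.9877/(1+0.0751)^4 + 419.3322/(1+0.0751)^4 = 356.3910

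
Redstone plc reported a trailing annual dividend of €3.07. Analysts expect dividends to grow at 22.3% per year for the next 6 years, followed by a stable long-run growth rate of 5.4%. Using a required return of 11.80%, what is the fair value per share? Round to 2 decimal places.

Two-stage DDM. Project D₁…D_6 at 0.223, terminal growth 0.054, discount at r = 0.118.
D_1 = 3.7546
D_2 = 4.5919
D_3 = 5.6159
D_4 = 6.8682
D_5 = 8.3998
D_6 = 10.2730
Terminal value at t=6: TV = D_7/(r−g) = 10.8277/(0.118−0.054) = 169.1834
P₀ = 3.7546/(1+0.118)^1 + 4.5919/(1+0.118)^2 + 5.6159/(1+0.118)^3 + 6.8682/(1+0.118)^4 + 8.3998/(1+0.118)^5 + 10.2730/(1+0.118)^6 + 169.1834/(1+0.118)^6 = 112.1545

€112.15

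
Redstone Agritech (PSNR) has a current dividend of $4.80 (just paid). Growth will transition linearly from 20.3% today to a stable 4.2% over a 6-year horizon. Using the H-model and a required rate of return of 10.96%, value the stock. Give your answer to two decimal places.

H-model: P₀ = D₀[(1+g_L) + H(g_S−g_L)]/(r−g_L), with H = 6/2 = 3.
P₀ = 4.80 × [(1+0.042) + 3×(0.203−0.042)] / (0.1096−0.042)
   = 4.80 × 1.5250 / 0.0676 = 108.2840

$108.28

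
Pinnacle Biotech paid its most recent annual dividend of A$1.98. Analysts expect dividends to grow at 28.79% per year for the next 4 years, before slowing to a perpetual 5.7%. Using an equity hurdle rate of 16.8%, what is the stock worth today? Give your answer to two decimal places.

A$38.04

Two-stage DDM. Project D₁…D_4 at 0.2879, terminal growth 0.057, discount at r = 0.168.
D_1 = 2.5500
D_2 = 3.2842
D_3 = 4.2297
D_4 = 5.4475
Terminal value at t=4: TV = D_5/(r−g) = 5.7580/(0.168−0.057) = 51.8735
P₀ = 2.5500/(1+0.168)^1 + 3.2842/(1+0.168)^2 + 4.2297/(1+0.168)^3 + 5.4475/(1+0.168)^4 + 51.8735/(1+0.168)^4 = 38.0445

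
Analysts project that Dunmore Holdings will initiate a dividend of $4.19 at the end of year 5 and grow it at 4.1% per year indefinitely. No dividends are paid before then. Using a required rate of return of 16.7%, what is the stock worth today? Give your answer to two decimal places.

Deferred-dividend DDM. At t=4 the remaining stream is a growing perpetuity with first payment D_5 = 4.19.
V_4 = D_5/(r−g) = 4.19/(0.167−0.041) = 33.2540
P₀ = V_4/(1+r)^4 = 33.2540/(1+0.167)^4 = 17.9292

$17.93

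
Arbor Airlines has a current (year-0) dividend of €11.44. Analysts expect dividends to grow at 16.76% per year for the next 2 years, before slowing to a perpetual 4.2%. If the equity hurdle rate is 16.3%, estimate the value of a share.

Two-stage DDM. Project D₁…D_2 at 0.1676, terminal growth 0.042, discount at r = 0.163.
D_1 = 13.3573
D_2 = 15.5960
Terminal value at t=2: TV = D_3/(r−g) = 16.2511/(0.163−0.042) = 134.3063
P₀ = 13.3573/(1+0.163)^1 + 15.5960/(1+0.163)^2 + 134.3063/(1+0.163)^2 = 122.3132

€122.31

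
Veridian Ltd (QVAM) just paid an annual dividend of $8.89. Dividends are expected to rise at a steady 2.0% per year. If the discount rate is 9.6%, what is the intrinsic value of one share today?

Gordon growth model: P₀ = D₁/(r − g). D₁ = 8.89 × (1 + 0.02) = 9.0678.
P₀ = 9.0678 / (0.096 − 0.02) = 9.0678 / 0.076 = 119.3132

$119.31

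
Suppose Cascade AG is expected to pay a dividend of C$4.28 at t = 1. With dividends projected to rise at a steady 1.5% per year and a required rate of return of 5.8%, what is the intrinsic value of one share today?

Gordon growth model: P₀ = D₁/(r − g), with D₁ = 4.28 given directly.
P₀ = 4.2800 / (0.058 − 0.015) = 4.2800 / 0.043 = 99.5349

C$99.53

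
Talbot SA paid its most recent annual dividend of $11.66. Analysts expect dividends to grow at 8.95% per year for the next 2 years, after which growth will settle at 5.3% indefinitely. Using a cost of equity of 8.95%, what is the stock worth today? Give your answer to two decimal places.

Two-stage DDM. Project D₁…D_2 at 0.0895, terminal growth 0.053, discount at r = 0.0895.
D_1 = 12.7036
D_2 = 13.8405
Terminal value at t=2: TV = D_3/(r−g) = 14.5741/(0.0895−0.053) = 399.2901
P₀ = 12.7036/(1+0.0895)^1 + 13.8405/(1+0.0895)^2 + 399.2901/(1+0.0895)^2 = 359.7030

$359.70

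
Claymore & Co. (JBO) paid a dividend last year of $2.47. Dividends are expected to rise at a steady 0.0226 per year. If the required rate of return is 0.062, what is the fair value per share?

Gordon growth model: P₀ = D₁/(r − g). D₁ = 2.47 × (1 + 0.0226) = 2.5258.
P₀ = 2.5258 / (0.062 − 0.0226) = 2.5258 / 0.0394 = 64.1072

$64.11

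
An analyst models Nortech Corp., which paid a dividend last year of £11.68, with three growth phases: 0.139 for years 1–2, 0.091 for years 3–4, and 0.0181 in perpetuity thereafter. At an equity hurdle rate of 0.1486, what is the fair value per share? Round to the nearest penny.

Three-stage DDM. Project D₁…D_4; terminal Gordon value at t=4 with g = 0.0181; discount at r = 0.1486.
D_1 = 13.3035
D_2 = 15.1527
D_3 = 16.5316
D_4 = 18.0360
TV_4 = 18.3624/(0.1486−0.0181) = 140.7083
P₀ = Σ Dₜ/(1+r)ᵗ + TV_4/(1+r)^4 = 125.1834

£125.18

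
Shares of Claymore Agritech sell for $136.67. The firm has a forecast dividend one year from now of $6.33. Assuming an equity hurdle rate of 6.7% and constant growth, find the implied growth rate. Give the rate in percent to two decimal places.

2.07%

From P₀ = D₁/(r − g), the implied growth is g = r − D₁/P₀.
g = 0.067 − 6.33/136.67 = 0.067 − 0.04632 = 0.02068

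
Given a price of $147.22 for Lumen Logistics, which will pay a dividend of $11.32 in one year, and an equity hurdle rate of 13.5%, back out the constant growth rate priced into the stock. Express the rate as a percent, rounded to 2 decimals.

5.81%

From P₀ = D₁/(r − g), the implied growth is g = r − D₁/P₀.
g = 0.135 − 11.32/147.22 = 0.135 − 0.07689 = 0.05811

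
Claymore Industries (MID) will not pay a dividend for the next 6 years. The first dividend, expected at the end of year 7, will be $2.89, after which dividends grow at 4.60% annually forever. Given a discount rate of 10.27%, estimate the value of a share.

$28.35

Deferred-dividend DDM. At t=6 the remaining stream is a growing perpetuity with first payment D_7 = 2.89.
V_6 = D_7/(r−g) = 2.89/(0.1027−0.046) = 50.9700
P₀ = V_6/(1+r)^6 = 50.9700/(1+0.1027)^6 = 28.3511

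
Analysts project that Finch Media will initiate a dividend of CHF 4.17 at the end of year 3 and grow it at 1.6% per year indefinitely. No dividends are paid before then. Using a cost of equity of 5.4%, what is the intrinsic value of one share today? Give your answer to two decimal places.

CHF 98.78

Deferred-dividend DDM. At t=2 the remaining stream is a growing perpetuity with first payment D_3 = 4.17.
V_2 = D_3/(r−g) = 4.17/(0.054−0.016) = 109.7368
P₀ = V_2/(1+r)^2 = 109.7368/(1+0.054)^2 = 98.7805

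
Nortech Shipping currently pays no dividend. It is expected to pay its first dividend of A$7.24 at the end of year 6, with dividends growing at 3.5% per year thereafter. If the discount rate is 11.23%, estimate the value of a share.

A$55.01

Deferred-dividend DDM. At t=5 the remaining stream is a growing perpetuity with first payment D_6 = 7.24.
V_5 = D_6/(r−g) = 7.24/(0.1123−0.035) = 93.6611
P₀ = V_5/(1+r)^5 = 93.6611/(1+0.1123)^5 = 55.0110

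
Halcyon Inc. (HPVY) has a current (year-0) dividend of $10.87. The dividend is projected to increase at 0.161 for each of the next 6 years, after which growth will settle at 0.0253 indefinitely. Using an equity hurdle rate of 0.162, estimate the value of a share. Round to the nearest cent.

$146.13

Two-stage DDM. Project D₁…D_6 at 0.161, terminal growth 0.0253, discount at r = 0.162.
D_1 = 12.6201
D_2 = 14.6519
D_3 = 17.0109
D_4 = 19.7496
D_5 = 22.9293
D_6 = 26.6209
Terminal value at t=6: TV = D_7/(r−g) = 27.2944/(0.162−0.0253) = 199.6665
P₀ = 12.6201/(1+0.162)^1 + 14.6519/(1+0.162)^2 + 17.0109/(1+0.162)^3 + 19.7496/(1+0.162)^4 + 22.9293/(1+0.162)^5 + 26.6209/(1+0.162)^6 + 199.6665/(1+0.162)^6 = 146.1327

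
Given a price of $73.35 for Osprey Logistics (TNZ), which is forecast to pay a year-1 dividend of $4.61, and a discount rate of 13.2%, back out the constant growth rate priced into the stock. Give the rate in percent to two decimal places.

From P₀ = D₁/(r − g), the implied growth is g = r − D₁/P₀.
g = 0.132 − 4.61/73.35 = 0.132 − 0.06285 = 0.06915

6.92%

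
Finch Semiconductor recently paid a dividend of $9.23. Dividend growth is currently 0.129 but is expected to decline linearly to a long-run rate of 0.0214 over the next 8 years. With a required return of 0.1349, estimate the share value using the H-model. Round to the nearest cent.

H-model: P₀ = D₀[(1+g_L) + H(g_S−g_L)]/(r−g_L), with H = 8/2 = 4.
P₀ = 9.23 × [(1+0.0214) + 4×(0.129−0.0214)] / (0.1349−0.0214)
   = 9.23 × 1.4518 / 0.1135 = 118.0627

$118.06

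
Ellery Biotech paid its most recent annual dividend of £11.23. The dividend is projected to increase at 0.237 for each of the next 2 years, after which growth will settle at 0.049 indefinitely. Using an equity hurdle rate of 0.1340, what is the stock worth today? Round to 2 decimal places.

£190.52

Two-stage DDM. Project D₁…D_2 at 0.237, terminal growth 0.049, discount at r = 0.134.
D_1 = 13.8915
D_2 = 17.1838
Terminal value at t=2: TV = D_3/(r−g) = 18.0258/(0.134−0.049) = 212.0683
P₀ = 13.8915/(1+0.134)^1 + 17.1838/(1+0.134)^2 + 212.0683/(1+0.134)^2 = 190.5237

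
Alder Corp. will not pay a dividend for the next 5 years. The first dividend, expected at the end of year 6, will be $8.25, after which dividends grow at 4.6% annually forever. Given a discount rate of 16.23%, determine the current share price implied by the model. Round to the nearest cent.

Deferred-dividend DDM. At t=5 the remaining stream is a growing perpetuity with first payment D_6 = 8.25.
V_5 = D_6/(r−g) = 8.25/(0.1623−0.046) = 70.9372
P₀ = V_5/(1+r)^5 = 70.9372/(1+0.1623)^5 = 33.4413

$33.44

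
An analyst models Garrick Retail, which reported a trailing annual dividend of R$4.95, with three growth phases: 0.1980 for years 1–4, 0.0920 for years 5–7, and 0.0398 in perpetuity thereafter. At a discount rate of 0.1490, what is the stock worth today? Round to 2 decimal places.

Three-stage DDM. Project D₁…D_7; terminal Gordon value at t=7 with g = 0.0398; discount at r = 0.149.
D_1 = 5.9301
D_2 = 7.1043
D_3 = 8.5109
D_4 = 10.1961
D_5 = 11.1341
D_6 = 12.1584
D_7 = 13.2770
TV_7 = 13.8054/(0.149−0.0398) = 126.4234
P₀ = Σ Dₜ/(1+r)ᵗ + TV_7/(1+r)^7 = 85.6860

R$85.69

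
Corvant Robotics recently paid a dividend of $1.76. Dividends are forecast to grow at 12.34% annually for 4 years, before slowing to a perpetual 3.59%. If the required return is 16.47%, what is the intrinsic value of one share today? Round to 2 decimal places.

Two-stage DDM. Project D₁…D_4 at 0.1234, terminal growth 0.0359, discount at r = 0.1647.
D_1 = 1.9772
D_2 = 2.2212
D_3 = 2.4953
D_4 = 2.8032
Terminal value at t=4: TV = D_5/(r−g) = 2.9038/(0.1647−0.0359) = 22.5451
P₀ = 1.9772/(1+0.1647)^1 + 2.2212/(1+0.1647)^2 + 2.4953/(1+0.1647)^3 + 2.8032/(1+0.1647)^4 + 22.5451/(1+0.1647)^4 = 18.6893

$18.69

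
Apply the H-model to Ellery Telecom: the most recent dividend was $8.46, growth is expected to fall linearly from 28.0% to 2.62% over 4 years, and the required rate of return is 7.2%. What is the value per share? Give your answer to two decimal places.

$283.32

H-model: P₀ = D₀[(1+g_L) + H(g_S−g_L)]/(r−g_L), with H = 4/2 = 2.
P₀ = 8.46 × [(1+0.0262) + 2×(0.28−0.0262)] / (0.072−0.0262)
   = 8.46 × 1.5338 / 0.0458 = 283.3176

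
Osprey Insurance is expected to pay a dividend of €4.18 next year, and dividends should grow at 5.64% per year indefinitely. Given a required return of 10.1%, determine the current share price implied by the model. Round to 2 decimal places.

Gordon growth model: P₀ = D₁/(r − g), with D₁ = 4.18 given directly.
P₀ = 4.1800 / (0.101 − 0.0564) = 4.1800 / 0.0446 = 93.7220

€93.72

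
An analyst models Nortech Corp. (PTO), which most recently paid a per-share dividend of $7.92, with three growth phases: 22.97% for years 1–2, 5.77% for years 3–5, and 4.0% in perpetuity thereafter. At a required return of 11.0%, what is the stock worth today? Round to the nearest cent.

Three-stage DDM. Project D₁…D_5; terminal Gordon value at t=5 with g = 0.04; discount at r = 0.11.
D_1 = 9.7392
D_2 = 11.9763
D_3 = 12.6674
D_4 = 13.3983
D_5 = 14.1713
TV_5 = 14.7382/(0.11−0.04) = 210.5457
P₀ = Σ Dₜ/(1+r)ᵗ + TV_5/(1+r)^5 = 169.9411

$169.94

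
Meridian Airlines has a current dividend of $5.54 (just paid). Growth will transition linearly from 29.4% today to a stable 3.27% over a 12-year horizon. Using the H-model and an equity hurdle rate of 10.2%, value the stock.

H-model: P₀ = D₀[(1+g_L) + H(g_S−g_L)]/(r−g_L), with H = 12/2 = 6.
P₀ = 5.54 × [(1+0.0327) + 6×(0.294−0.0327)] / (0.102−0.0327)
   = 5.54 × 2.6005 / 0.0693 = 207.8899

$207.89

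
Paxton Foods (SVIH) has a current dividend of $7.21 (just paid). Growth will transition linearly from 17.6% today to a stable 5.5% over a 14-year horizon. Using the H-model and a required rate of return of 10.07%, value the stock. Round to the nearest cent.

H-model: P₀ = D₀[(1+g_L) + H(g_S−g_L)]/(r−g_L), with H = 14/2 = 7.
P₀ = 7.21 × [(1+0.055) + 7×(0.176−0.055)] / (0.1007−0.055)
   = 7.21 × 1.9020 / 0.0457 = 300.0748

$300.07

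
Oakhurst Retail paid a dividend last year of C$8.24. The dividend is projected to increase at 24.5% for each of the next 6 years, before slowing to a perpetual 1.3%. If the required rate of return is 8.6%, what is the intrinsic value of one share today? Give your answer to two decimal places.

C$341.51

Two-stage DDM. Project D₁…D_6 at 0.245, terminal growth 0.013, discount at r = 0.086.
D_1 = 10.2588
D_2 = 12.7722
D_3 = 15.9014
D_4 = 19.7972
D_5 = 24.6476
D_6 = 30.6862
Terminal value at t=6: TV = D_7/(r−g) = 31.0851/(0.086−0.013) = 425.8238
P₀ = 10.2588/(1+0.086)^1 + 12.7722/(1+0.086)^2 + 15.9014/(1+0.086)^3 + 19.7972/(1+0.086)^4 + 24.6476/(1+0.086)^5 + 30.6862/(1+0.086)^6 + 425.8238/(1+0.086)^6 = 341.5131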